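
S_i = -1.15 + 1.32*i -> [-1.15, 0.17, 1.49, 2.81, 4.13]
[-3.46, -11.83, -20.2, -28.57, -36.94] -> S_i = -3.46 + -8.37*i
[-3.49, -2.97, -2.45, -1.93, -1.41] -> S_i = -3.49 + 0.52*i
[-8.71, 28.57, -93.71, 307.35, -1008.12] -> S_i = -8.71*(-3.28)^i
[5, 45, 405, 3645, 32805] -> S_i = 5*9^i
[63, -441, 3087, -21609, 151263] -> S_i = 63*-7^i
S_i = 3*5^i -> [3, 15, 75, 375, 1875]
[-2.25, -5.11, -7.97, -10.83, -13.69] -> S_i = -2.25 + -2.86*i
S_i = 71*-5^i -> [71, -355, 1775, -8875, 44375]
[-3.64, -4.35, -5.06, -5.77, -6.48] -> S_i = -3.64 + -0.71*i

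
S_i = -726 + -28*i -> [-726, -754, -782, -810, -838]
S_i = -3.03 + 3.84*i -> [-3.03, 0.81, 4.65, 8.49, 12.33]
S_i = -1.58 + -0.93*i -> [-1.58, -2.51, -3.44, -4.37, -5.3]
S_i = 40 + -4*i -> [40, 36, 32, 28, 24]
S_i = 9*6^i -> [9, 54, 324, 1944, 11664]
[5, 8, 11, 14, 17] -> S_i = 5 + 3*i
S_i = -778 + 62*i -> [-778, -716, -654, -592, -530]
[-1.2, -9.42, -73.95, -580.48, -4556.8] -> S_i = -1.20*7.85^i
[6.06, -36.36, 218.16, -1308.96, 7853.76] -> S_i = 6.06*(-6.00)^i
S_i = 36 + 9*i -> [36, 45, 54, 63, 72]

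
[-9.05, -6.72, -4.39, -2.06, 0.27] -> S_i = -9.05 + 2.33*i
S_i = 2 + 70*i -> [2, 72, 142, 212, 282]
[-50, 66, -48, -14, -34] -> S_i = Random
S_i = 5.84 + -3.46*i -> [5.84, 2.38, -1.08, -4.54, -8.0]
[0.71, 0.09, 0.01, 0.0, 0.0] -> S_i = 0.71*0.13^i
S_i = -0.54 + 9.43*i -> [-0.54, 8.89, 18.32, 27.75, 37.18]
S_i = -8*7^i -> [-8, -56, -392, -2744, -19208]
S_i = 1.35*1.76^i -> [1.35, 2.38, 4.18, 7.36, 12.95]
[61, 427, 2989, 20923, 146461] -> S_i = 61*7^i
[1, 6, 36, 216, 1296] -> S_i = 1*6^i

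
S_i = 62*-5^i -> [62, -310, 1550, -7750, 38750]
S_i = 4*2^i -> [4, 8, 16, 32, 64]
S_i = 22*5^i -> [22, 110, 550, 2750, 13750]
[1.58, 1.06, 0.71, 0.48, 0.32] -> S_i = 1.58*0.67^i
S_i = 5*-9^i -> [5, -45, 405, -3645, 32805]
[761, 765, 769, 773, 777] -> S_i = 761 + 4*i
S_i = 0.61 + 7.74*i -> [0.61, 8.35, 16.09, 23.83, 31.57]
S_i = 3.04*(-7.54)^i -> [3.04, -22.92, 172.83, -1303.13, 9825.6]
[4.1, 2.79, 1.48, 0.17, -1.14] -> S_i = 4.10 + -1.31*i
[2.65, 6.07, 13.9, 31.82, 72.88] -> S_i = 2.65*2.29^i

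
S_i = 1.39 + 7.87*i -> [1.39, 9.26, 17.13, 25.0, 32.87]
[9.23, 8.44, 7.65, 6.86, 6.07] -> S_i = 9.23 + -0.79*i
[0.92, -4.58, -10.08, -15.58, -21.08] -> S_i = 0.92 + -5.50*i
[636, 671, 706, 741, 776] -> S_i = 636 + 35*i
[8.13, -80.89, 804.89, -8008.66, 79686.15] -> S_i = 8.13*(-9.95)^i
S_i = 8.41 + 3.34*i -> [8.41, 11.75, 15.09, 18.43, 21.77]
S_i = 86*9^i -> [86, 774, 6966, 62694, 564246]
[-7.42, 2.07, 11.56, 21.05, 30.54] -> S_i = -7.42 + 9.49*i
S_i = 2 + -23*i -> [2, -21, -44, -67, -90]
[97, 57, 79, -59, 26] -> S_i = Random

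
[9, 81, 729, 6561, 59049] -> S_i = 9*9^i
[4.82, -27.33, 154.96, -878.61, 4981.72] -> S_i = 4.82*(-5.67)^i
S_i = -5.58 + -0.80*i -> [-5.58, -6.38, -7.18, -7.98, -8.78]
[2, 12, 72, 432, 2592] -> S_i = 2*6^i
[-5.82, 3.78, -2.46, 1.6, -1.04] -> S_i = -5.82*(-0.65)^i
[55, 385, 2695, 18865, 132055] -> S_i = 55*7^i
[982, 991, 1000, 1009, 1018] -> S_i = 982 + 9*i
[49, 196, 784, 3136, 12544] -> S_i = 49*4^i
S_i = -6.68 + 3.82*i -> [-6.68, -2.86, 0.96, 4.78, 8.6]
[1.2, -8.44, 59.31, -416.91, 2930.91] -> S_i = 1.20*(-7.03)^i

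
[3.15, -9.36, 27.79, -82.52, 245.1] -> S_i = 3.15*(-2.97)^i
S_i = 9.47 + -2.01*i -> [9.47, 7.46, 5.45, 3.44, 1.43]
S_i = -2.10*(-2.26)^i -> [-2.1, 4.75, -10.73, 24.24, -54.78]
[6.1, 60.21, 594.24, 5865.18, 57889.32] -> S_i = 6.10*9.87^i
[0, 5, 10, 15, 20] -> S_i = 0 + 5*i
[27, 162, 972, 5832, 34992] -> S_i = 27*6^i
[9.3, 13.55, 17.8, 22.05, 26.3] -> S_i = 9.30 + 4.25*i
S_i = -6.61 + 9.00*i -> [-6.61, 2.39, 11.39, 20.39, 29.39]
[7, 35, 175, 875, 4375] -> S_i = 7*5^i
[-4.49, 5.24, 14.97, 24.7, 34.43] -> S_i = -4.49 + 9.73*i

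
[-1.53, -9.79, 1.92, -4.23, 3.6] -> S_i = Random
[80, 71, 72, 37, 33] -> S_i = Random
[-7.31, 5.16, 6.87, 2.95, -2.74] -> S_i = Random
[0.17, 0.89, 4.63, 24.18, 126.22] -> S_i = 0.17*5.22^i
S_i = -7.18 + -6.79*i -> [-7.18, -13.97, -20.76, -27.55, -34.34]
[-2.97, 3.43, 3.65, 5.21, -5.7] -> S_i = Random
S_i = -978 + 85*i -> [-978, -893, -808, -723, -638]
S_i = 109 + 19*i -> [109, 128, 147, 166, 185]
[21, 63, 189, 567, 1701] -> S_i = 21*3^i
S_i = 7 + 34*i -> [7, 41, 75, 109, 143]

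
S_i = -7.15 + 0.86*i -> [-7.15, -6.29, -5.43, -4.57, -3.71]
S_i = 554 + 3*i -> [554, 557, 560, 563, 566]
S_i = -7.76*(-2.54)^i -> [-7.76, 19.71, -50.06, 127.16, -323.0]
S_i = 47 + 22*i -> [47, 69, 91, 113, 135]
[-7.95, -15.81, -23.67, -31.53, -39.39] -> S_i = -7.95 + -7.86*i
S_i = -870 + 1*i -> [-870, -869, -868, -867, -866]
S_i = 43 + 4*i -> [43, 47, 51, 55, 59]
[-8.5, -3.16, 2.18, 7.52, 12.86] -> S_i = -8.50 + 5.34*i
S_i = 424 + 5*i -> [424, 429, 434, 439, 444]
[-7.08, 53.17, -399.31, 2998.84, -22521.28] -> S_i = -7.08*(-7.51)^i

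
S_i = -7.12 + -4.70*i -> [-7.12, -11.82, -16.52, -21.22, -25.92]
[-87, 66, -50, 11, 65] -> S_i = Random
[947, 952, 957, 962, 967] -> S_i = 947 + 5*i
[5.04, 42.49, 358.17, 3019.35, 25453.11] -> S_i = 5.04*8.43^i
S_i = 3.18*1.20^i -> [3.18, 3.82, 4.58, 5.5, 6.59]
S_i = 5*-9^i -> [5, -45, 405, -3645, 32805]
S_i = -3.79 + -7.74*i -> [-3.79, -11.53, -19.27, -27.01, -34.75]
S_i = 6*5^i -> [6, 30, 150, 750, 3750]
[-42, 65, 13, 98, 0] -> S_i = Random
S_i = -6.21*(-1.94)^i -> [-6.21, 12.05, -23.37, 45.34, -87.96]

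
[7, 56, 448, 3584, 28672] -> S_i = 7*8^i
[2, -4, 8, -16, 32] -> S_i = 2*-2^i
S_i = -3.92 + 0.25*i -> [-3.92, -3.67, -3.42, -3.17, -2.92]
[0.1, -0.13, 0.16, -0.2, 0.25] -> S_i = 0.10*(-1.26)^i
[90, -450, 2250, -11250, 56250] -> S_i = 90*-5^i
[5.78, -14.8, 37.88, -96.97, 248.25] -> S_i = 5.78*(-2.56)^i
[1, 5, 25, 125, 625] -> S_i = 1*5^i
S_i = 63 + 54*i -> [63, 117, 171, 225, 279]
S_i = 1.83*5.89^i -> [1.83, 10.78, 63.49, 373.94, 2202.48]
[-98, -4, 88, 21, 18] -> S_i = Random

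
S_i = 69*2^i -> [69, 138, 276, 552, 1104]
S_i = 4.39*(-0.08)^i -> [4.39, -0.35, 0.03, -0.0, 0.0]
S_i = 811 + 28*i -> [811, 839, 867, 895, 923]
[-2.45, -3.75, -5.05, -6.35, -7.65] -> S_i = -2.45 + -1.30*i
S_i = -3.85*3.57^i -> [-3.85, -13.74, -49.07, -175.17, -625.37]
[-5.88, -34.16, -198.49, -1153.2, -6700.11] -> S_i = -5.88*5.81^i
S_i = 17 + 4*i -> [17, 21, 25, 29, 33]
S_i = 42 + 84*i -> [42, 126, 210, 294, 378]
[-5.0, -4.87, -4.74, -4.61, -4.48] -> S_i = -5.00 + 0.13*i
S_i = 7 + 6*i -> [7, 13, 19, 25, 31]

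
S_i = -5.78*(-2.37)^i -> [-5.78, 13.7, -32.47, 76.94, -182.36]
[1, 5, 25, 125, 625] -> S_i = 1*5^i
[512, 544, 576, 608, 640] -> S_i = 512 + 32*i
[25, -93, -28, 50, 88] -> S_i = Random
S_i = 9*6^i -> [9, 54, 324, 1944, 11664]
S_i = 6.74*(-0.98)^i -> [6.74, -6.61, 6.47, -6.34, 6.22]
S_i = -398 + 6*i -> [-398, -392, -386, -380, -374]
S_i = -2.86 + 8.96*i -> [-2.86, 6.1, 15.06, 24.02, 32.98]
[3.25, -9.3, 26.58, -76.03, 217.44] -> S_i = 3.25*(-2.86)^i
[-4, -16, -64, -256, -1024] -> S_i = -4*4^i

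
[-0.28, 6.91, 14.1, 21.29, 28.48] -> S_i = -0.28 + 7.19*i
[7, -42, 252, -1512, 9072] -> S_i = 7*-6^i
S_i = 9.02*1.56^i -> [9.02, 14.07, 21.95, 34.24, 53.42]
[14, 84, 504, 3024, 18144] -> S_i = 14*6^i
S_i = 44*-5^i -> [44, -220, 1100, -5500, 27500]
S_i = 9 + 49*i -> [9, 58, 107, 156, 205]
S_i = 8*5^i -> [8, 40, 200, 1000, 5000]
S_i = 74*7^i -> [74, 518, 3626, 25382, 177674]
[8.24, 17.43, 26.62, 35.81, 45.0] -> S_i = 8.24 + 9.19*i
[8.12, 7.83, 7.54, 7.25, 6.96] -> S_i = 8.12 + -0.29*i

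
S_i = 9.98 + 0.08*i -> [9.98, 10.06, 10.14, 10.22, 10.3]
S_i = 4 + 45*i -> [4, 49, 94, 139, 184]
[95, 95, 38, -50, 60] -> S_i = Random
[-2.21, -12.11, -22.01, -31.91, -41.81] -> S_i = -2.21 + -9.90*i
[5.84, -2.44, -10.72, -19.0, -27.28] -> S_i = 5.84 + -8.28*i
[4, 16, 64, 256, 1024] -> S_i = 4*4^i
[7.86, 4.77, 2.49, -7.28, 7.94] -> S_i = Random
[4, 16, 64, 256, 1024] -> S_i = 4*4^i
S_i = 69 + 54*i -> [69, 123, 177, 231, 285]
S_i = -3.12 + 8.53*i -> [-3.12, 5.41, 13.94, 22.47, 31.0]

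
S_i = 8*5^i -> [8, 40, 200, 1000, 5000]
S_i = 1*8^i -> [1, 8, 64, 512, 4096]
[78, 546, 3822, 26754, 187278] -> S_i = 78*7^i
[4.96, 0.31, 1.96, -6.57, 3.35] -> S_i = Random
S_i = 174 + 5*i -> [174, 179, 184, 189, 194]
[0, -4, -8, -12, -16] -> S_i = 0 + -4*i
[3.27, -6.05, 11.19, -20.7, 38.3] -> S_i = 3.27*(-1.85)^i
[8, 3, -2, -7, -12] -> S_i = 8 + -5*i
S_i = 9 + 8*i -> [9, 17, 25, 33, 41]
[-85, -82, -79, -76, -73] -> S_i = -85 + 3*i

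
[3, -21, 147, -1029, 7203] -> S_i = 3*-7^i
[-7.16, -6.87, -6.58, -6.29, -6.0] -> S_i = -7.16 + 0.29*i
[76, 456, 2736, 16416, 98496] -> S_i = 76*6^i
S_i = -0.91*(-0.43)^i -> [-0.91, 0.39, -0.17, 0.07, -0.03]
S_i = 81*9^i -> [81, 729, 6561, 59049, 531441]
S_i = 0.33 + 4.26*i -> [0.33, 4.59, 8.85, 13.11, 17.37]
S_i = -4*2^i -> [-4, -8, -16, -32, -64]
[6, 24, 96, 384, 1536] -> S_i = 6*4^i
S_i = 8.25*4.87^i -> [8.25, 40.18, 195.66, 952.89, 4640.55]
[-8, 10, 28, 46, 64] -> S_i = -8 + 18*i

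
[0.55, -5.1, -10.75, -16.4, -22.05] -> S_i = 0.55 + -5.65*i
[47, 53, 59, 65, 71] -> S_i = 47 + 6*i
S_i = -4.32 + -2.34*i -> [-4.32, -6.66, -9.0, -11.34, -13.68]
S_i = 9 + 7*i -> [9, 16, 23, 30, 37]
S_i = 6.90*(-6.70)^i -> [6.9, -46.23, 309.74, -2075.26, 13904.27]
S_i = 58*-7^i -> [58, -406, 2842, -19894, 139258]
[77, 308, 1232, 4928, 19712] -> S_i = 77*4^i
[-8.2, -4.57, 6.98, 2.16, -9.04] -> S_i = Random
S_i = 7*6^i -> [7, 42, 252, 1512, 9072]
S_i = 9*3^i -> [9, 27, 81, 243, 729]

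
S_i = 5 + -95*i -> [5, -90, -185, -280, -375]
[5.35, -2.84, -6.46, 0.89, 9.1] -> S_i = Random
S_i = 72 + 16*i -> [72, 88, 104, 120, 136]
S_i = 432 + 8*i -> [432, 440, 448, 456, 464]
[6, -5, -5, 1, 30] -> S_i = Random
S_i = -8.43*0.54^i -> [-8.43, -4.55, -2.46, -1.33, -0.72]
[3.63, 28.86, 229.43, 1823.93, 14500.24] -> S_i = 3.63*7.95^i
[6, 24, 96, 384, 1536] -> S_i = 6*4^i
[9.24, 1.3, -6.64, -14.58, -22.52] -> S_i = 9.24 + -7.94*i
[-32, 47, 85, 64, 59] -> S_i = Random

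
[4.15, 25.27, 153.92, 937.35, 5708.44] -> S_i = 4.15*6.09^i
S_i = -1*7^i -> [-1, -7, -49, -343, -2401]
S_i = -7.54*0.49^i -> [-7.54, -3.69, -1.81, -0.89, -0.43]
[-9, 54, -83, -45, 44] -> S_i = Random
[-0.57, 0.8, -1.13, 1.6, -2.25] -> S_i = -0.57*(-1.41)^i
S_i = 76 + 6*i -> [76, 82, 88, 94, 100]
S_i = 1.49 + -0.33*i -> [1.49, 1.16, 0.83, 0.5, 0.17]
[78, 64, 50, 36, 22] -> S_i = 78 + -14*i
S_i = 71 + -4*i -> [71, 67, 63, 59, 55]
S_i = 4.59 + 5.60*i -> [4.59, 10.19, 15.79, 21.39, 26.99]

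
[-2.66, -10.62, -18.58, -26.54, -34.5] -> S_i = -2.66 + -7.96*i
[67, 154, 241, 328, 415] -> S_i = 67 + 87*i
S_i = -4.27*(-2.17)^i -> [-4.27, 9.27, -20.11, 43.63, -94.68]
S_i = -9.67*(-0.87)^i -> [-9.67, 8.41, -7.32, 6.37, -5.54]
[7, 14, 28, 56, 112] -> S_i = 7*2^i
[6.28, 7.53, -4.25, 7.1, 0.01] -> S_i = Random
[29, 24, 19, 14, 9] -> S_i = 29 + -5*i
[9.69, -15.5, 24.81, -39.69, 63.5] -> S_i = 9.69*(-1.60)^i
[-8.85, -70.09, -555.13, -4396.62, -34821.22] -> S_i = -8.85*7.92^i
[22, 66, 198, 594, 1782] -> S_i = 22*3^i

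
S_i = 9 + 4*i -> [9, 13, 17, 21, 25]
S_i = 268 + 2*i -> [268, 270, 272, 274, 276]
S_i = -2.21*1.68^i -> [-2.21, -3.71, -6.24, -10.48, -17.6]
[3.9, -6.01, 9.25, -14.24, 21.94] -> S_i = 3.90*(-1.54)^i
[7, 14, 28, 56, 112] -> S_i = 7*2^i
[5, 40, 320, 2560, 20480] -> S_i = 5*8^i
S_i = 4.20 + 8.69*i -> [4.2, 12.89, 21.58, 30.27, 38.96]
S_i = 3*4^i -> [3, 12, 48, 192, 768]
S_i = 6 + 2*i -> [6, 8, 10, 12, 14]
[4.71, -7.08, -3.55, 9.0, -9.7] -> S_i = Random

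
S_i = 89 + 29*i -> [89, 118, 147, 176, 205]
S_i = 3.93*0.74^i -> [3.93, 2.91, 2.15, 1.59, 1.18]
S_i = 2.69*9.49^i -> [2.69, 25.53, 242.26, 2299.06, 21818.11]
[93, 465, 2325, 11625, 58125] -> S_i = 93*5^i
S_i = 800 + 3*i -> [800, 803, 806, 809, 812]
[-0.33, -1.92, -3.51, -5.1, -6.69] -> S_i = -0.33 + -1.59*i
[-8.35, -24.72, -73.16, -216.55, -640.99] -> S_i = -8.35*2.96^i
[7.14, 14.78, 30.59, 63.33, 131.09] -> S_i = 7.14*2.07^i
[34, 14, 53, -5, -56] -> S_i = Random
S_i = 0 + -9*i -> [0, -9, -18, -27, -36]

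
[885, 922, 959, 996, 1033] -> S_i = 885 + 37*i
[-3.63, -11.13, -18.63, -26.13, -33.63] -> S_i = -3.63 + -7.50*i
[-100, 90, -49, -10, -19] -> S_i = Random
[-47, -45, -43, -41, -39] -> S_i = -47 + 2*i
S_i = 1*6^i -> [1, 6, 36, 216, 1296]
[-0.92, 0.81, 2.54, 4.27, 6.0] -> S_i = -0.92 + 1.73*i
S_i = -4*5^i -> [-4, -20, -100, -500, -2500]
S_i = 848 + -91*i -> [848, 757, 666, 575, 484]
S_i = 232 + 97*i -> [232, 329, 426, 523, 620]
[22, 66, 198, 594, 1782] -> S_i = 22*3^i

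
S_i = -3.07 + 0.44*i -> [-3.07, -2.63, -2.19, -1.75, -1.31]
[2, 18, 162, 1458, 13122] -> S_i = 2*9^i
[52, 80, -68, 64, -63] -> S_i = Random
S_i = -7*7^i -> [-7, -49, -343, -2401, -16807]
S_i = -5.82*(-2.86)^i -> [-5.82, 16.65, -47.61, 136.15, -389.39]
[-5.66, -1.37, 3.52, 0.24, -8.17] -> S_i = Random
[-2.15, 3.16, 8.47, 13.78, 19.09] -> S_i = -2.15 + 5.31*i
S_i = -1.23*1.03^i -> [-1.23, -1.27, -1.3, -1.34, -1.38]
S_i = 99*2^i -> [99, 198, 396, 792, 1584]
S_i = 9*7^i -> [9, 63, 441, 3087, 21609]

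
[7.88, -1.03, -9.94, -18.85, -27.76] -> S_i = 7.88 + -8.91*i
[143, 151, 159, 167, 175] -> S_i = 143 + 8*i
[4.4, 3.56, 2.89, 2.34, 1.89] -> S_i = 4.40*0.81^i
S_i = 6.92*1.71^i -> [6.92, 11.83, 20.23, 34.6, 59.17]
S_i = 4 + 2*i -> [4, 6, 8, 10, 12]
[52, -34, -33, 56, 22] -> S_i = Random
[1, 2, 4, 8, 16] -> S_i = 1*2^i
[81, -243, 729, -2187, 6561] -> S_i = 81*-3^i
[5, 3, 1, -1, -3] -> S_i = 5 + -2*i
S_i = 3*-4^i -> [3, -12, 48, -192, 768]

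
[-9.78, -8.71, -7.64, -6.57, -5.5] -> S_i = -9.78 + 1.07*i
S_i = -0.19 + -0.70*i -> [-0.19, -0.89, -1.59, -2.29, -2.99]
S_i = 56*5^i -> [56, 280, 1400, 7000, 35000]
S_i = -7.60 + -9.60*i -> [-7.6, -17.2, -26.8, -36.4, -46.0]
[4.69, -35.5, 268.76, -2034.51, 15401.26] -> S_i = 4.69*(-7.57)^i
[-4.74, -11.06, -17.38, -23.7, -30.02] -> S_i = -4.74 + -6.32*i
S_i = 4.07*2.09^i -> [4.07, 8.51, 17.78, 37.16, 77.66]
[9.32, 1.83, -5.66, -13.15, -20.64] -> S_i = 9.32 + -7.49*i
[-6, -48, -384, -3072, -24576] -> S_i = -6*8^i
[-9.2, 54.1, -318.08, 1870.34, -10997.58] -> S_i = -9.20*(-5.88)^i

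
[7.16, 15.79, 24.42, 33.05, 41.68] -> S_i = 7.16 + 8.63*i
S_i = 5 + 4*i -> [5, 9, 13, 17, 21]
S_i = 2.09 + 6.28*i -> [2.09, 8.37, 14.65, 20.93, 27.21]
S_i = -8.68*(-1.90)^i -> [-8.68, 16.49, -31.33, 59.54, -113.12]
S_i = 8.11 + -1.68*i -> [8.11, 6.43, 4.75, 3.07, 1.39]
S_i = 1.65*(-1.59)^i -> [1.65, -2.62, 4.17, -6.63, 10.55]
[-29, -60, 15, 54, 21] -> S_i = Random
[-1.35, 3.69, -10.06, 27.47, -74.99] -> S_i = -1.35*(-2.73)^i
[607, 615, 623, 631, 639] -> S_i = 607 + 8*i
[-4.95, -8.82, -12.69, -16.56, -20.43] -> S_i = -4.95 + -3.87*i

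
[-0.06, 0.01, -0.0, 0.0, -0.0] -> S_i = -0.06*(-0.17)^i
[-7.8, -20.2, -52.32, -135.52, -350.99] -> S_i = -7.80*2.59^i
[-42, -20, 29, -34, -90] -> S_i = Random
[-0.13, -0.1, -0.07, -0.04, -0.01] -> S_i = -0.13 + 0.03*i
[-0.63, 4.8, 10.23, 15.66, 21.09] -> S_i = -0.63 + 5.43*i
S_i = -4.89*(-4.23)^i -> [-4.89, 20.68, -87.5, 370.11, -1565.56]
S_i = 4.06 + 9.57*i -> [4.06, 13.63, 23.2, 32.77, 42.34]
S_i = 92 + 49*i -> [92, 141, 190, 239, 288]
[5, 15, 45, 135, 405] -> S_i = 5*3^i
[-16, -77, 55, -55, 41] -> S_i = Random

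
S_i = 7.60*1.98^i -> [7.6, 15.05, 29.8, 58.99, 116.81]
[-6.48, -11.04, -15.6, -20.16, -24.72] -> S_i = -6.48 + -4.56*i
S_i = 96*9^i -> [96, 864, 7776, 69984, 629856]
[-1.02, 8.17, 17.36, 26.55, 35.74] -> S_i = -1.02 + 9.19*i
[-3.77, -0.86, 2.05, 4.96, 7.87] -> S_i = -3.77 + 2.91*i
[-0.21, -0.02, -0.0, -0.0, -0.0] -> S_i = -0.21*0.10^i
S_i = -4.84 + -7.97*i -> [-4.84, -12.81, -20.78, -28.75, -36.72]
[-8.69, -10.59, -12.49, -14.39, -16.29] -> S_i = -8.69 + -1.90*i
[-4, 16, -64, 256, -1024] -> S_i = -4*-4^i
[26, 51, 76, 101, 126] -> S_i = 26 + 25*i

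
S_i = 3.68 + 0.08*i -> [3.68, 3.76, 3.84, 3.92, 4.0]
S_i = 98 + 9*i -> [98, 107, 116, 125, 134]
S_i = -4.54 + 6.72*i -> [-4.54, 2.18, 8.9, 15.62, 22.34]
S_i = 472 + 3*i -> [472, 475, 478, 481, 484]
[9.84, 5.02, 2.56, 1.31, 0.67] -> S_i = 9.84*0.51^i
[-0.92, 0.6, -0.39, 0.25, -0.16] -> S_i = -0.92*(-0.65)^i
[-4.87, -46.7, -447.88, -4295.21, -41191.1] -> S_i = -4.87*9.59^i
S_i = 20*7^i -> [20, 140, 980, 6860, 48020]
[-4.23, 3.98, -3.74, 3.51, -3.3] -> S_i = -4.23*(-0.94)^i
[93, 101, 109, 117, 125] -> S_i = 93 + 8*i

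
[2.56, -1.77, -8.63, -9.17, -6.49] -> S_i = Random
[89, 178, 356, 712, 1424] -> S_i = 89*2^i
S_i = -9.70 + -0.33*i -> [-9.7, -10.03, -10.36, -10.69, -11.02]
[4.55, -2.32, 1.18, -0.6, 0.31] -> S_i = 4.55*(-0.51)^i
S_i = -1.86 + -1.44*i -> [-1.86, -3.3, -4.74, -6.18, -7.62]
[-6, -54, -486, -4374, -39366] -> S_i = -6*9^i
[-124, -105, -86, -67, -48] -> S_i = -124 + 19*i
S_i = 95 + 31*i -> [95, 126, 157, 188, 219]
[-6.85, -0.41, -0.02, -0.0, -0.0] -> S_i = -6.85*0.06^i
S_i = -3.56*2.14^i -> [-3.56, -7.62, -16.3, -34.89, -74.66]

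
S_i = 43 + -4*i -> [43, 39, 35, 31, 27]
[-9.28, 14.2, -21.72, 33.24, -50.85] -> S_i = -9.28*(-1.53)^i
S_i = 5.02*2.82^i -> [5.02, 14.16, 39.92, 112.58, 317.47]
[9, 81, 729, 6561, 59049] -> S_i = 9*9^i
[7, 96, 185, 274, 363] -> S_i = 7 + 89*i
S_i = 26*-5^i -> [26, -130, 650, -3250, 16250]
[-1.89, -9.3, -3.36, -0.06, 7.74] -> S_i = Random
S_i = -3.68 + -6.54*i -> [-3.68, -10.22, -16.76, -23.3, -29.84]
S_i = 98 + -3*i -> [98, 95, 92, 89, 86]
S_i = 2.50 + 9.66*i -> [2.5, 12.16, 21.82, 31.48, 41.14]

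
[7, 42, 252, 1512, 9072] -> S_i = 7*6^i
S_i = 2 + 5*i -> [2, 7, 12, 17, 22]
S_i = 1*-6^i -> [1, -6, 36, -216, 1296]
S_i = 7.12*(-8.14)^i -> [7.12, -57.96, 471.77, -3840.19, 31259.18]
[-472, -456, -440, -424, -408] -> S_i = -472 + 16*i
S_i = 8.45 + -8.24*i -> [8.45, 0.21, -8.03, -16.27, -24.51]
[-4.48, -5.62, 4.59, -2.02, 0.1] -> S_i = Random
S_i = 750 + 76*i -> [750, 826, 902, 978, 1054]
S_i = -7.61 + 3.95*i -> [-7.61, -3.66, 0.29, 4.24, 8.19]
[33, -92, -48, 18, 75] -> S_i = Random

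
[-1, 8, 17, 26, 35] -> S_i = -1 + 9*i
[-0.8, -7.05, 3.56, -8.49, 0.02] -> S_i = Random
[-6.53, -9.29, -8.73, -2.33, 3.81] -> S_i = Random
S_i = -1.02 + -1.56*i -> [-1.02, -2.58, -4.14, -5.7, -7.26]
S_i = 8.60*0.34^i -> [8.6, 2.92, 0.99, 0.34, 0.11]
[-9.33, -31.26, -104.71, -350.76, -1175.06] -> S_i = -9.33*3.35^i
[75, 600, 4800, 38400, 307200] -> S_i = 75*8^i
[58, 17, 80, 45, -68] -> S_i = Random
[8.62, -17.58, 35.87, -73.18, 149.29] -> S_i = 8.62*(-2.04)^i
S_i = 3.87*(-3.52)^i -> [3.87, -13.62, 47.95, -168.79, 594.13]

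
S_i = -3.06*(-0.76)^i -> [-3.06, 2.33, -1.77, 1.34, -1.02]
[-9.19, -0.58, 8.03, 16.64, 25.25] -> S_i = -9.19 + 8.61*i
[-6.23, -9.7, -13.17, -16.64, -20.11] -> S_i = -6.23 + -3.47*i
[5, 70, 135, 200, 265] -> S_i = 5 + 65*i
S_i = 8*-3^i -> [8, -24, 72, -216, 648]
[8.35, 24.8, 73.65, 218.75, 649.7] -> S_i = 8.35*2.97^i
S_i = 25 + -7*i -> [25, 18, 11, 4, -3]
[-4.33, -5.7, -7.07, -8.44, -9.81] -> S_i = -4.33 + -1.37*i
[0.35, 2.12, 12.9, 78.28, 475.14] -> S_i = 0.35*6.07^i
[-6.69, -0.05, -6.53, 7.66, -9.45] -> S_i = Random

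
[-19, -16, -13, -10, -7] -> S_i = -19 + 3*i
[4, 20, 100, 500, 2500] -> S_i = 4*5^i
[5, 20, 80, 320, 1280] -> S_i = 5*4^i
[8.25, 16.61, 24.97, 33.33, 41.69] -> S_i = 8.25 + 8.36*i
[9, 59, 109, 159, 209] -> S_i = 9 + 50*i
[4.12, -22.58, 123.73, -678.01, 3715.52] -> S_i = 4.12*(-5.48)^i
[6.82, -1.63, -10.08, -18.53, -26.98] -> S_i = 6.82 + -8.45*i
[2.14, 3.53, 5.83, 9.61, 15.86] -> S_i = 2.14*1.65^i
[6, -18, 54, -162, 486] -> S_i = 6*-3^i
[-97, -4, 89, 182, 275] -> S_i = -97 + 93*i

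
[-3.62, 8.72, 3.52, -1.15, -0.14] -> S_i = Random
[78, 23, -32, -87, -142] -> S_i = 78 + -55*i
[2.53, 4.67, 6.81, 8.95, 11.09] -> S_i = 2.53 + 2.14*i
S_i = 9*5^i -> [9, 45, 225, 1125, 5625]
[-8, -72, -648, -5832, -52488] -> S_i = -8*9^i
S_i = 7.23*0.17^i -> [7.23, 1.23, 0.21, 0.04, 0.01]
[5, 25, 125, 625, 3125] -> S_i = 5*5^i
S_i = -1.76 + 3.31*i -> [-1.76, 1.55, 4.86, 8.17, 11.48]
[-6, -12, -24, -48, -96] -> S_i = -6*2^i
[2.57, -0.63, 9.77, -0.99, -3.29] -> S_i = Random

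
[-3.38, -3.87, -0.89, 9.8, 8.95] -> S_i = Random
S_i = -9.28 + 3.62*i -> [-9.28, -5.66, -2.04, 1.58, 5.2]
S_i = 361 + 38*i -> [361, 399, 437, 475, 513]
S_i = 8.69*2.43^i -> [8.69, 21.12, 51.31, 124.69, 303.0]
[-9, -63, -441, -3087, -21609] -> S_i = -9*7^i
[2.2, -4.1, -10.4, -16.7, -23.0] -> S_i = 2.20 + -6.30*i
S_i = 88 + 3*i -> [88, 91, 94, 97, 100]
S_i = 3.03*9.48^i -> [3.03, 28.72, 272.31, 2581.47, 24472.37]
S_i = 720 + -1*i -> [720, 719, 718, 717, 716]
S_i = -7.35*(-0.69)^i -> [-7.35, 5.07, -3.5, 2.41, -1.67]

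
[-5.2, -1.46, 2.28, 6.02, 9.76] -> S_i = -5.20 + 3.74*i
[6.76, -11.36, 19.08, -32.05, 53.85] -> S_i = 6.76*(-1.68)^i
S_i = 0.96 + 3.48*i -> [0.96, 4.44, 7.92, 11.4, 14.88]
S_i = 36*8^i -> [36, 288, 2304, 18432, 147456]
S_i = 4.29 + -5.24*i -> [4.29, -0.95, -6.19, -11.43, -16.67]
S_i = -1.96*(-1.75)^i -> [-1.96, 3.43, -6.0, 10.5, -18.38]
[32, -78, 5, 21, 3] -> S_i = Random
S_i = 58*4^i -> [58, 232, 928, 3712, 14848]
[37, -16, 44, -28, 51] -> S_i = Random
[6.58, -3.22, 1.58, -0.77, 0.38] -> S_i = 6.58*(-0.49)^i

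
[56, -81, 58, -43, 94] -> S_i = Random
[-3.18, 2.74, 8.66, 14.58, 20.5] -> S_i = -3.18 + 5.92*i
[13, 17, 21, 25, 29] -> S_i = 13 + 4*i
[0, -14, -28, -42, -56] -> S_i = 0 + -14*i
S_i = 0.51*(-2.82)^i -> [0.51, -1.44, 4.06, -11.44, 32.25]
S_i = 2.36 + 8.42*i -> [2.36, 10.78, 19.2, 27.62, 36.04]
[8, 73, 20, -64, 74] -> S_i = Random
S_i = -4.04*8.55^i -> [-4.04, -34.54, -295.33, -2525.11, -21589.66]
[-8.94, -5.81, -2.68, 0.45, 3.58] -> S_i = -8.94 + 3.13*i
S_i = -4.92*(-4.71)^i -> [-4.92, 23.17, -109.15, 514.08, -2421.3]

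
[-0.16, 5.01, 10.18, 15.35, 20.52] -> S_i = -0.16 + 5.17*i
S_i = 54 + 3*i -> [54, 57, 60, 63, 66]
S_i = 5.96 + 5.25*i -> [5.96, 11.21, 16.46, 21.71, 26.96]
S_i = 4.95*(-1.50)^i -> [4.95, -7.43, 11.14, -16.71, 25.06]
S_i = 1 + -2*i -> [1, -1, -3, -5, -7]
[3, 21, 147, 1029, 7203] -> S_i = 3*7^i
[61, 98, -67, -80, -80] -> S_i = Random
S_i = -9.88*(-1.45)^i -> [-9.88, 14.33, -20.77, 30.12, -43.67]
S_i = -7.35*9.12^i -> [-7.35, -67.03, -611.33, -5575.35, -50847.16]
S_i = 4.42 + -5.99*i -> [4.42, -1.57, -7.56, -13.55, -19.54]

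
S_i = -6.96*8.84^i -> [-6.96, -61.53, -543.89, -4808.02, -42502.87]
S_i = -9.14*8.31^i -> [-9.14, -75.95, -631.17, -5245.05, -43586.33]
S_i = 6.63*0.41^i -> [6.63, 2.72, 1.11, 0.46, 0.19]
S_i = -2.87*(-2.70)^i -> [-2.87, 7.75, -20.92, 56.49, -152.52]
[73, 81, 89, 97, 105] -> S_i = 73 + 8*i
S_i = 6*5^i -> [6, 30, 150, 750, 3750]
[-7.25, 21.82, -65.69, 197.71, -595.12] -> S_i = -7.25*(-3.01)^i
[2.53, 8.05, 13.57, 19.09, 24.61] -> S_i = 2.53 + 5.52*i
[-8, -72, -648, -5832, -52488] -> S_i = -8*9^i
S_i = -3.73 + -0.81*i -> [-3.73, -4.54, -5.35, -6.16, -6.97]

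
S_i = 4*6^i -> [4, 24, 144, 864, 5184]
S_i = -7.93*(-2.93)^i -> [-7.93, 23.23, -68.08, 199.47, -584.45]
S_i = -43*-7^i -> [-43, 301, -2107, 14749, -103243]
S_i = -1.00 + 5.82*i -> [-1.0, 4.82, 10.64, 16.46, 22.28]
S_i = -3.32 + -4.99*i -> [-3.32, -8.31, -13.3, -18.29, -23.28]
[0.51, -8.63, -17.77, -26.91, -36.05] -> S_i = 0.51 + -9.14*i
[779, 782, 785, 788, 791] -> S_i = 779 + 3*i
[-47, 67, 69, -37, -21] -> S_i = Random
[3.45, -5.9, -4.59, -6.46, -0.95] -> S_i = Random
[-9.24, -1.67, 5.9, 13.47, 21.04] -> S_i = -9.24 + 7.57*i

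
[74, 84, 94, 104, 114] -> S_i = 74 + 10*i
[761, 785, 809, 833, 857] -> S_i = 761 + 24*i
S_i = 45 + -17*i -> [45, 28, 11, -6, -23]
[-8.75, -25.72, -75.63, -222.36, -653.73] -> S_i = -8.75*2.94^i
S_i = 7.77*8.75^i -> [7.77, 67.99, 594.89, 5205.29, 45546.31]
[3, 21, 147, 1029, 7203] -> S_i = 3*7^i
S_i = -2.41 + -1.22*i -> [-2.41, -3.63, -4.85, -6.07, -7.29]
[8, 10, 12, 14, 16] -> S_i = 8 + 2*i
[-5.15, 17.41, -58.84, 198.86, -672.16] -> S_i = -5.15*(-3.38)^i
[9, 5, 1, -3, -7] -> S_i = 9 + -4*i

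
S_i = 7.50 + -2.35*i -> [7.5, 5.15, 2.8, 0.45, -1.9]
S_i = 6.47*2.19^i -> [6.47, 14.17, 31.03, 67.96, 148.83]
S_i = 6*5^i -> [6, 30, 150, 750, 3750]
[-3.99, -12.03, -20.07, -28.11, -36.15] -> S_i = -3.99 + -8.04*i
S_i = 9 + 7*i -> [9, 16, 23, 30, 37]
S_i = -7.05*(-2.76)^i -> [-7.05, 19.46, -53.7, 148.22, -409.1]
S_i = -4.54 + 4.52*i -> [-4.54, -0.02, 4.5, 9.02, 13.54]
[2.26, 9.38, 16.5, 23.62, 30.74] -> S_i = 2.26 + 7.12*i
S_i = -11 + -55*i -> [-11, -66, -121, -176, -231]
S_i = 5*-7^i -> [5, -35, 245, -1715, 12005]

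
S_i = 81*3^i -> [81, 243, 729, 2187, 6561]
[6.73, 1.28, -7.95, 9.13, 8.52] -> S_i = Random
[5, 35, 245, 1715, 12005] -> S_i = 5*7^i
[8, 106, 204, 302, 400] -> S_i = 8 + 98*i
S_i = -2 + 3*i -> [-2, 1, 4, 7, 10]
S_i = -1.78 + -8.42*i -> [-1.78, -10.2, -18.62, -27.04, -35.46]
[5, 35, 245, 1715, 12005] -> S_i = 5*7^i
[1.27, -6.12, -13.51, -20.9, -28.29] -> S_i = 1.27 + -7.39*i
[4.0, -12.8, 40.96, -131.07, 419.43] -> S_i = 4.00*(-3.20)^i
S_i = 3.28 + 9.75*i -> [3.28, 13.03, 22.78, 32.53, 42.28]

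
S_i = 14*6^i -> [14, 84, 504, 3024, 18144]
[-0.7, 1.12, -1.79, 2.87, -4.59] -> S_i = -0.70*(-1.60)^i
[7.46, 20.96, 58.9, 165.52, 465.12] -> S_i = 7.46*2.81^i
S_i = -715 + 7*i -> [-715, -708, -701, -694, -687]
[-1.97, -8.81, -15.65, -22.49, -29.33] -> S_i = -1.97 + -6.84*i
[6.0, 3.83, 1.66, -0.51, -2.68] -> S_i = 6.00 + -2.17*i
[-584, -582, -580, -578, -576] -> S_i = -584 + 2*i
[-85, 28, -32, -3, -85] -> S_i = Random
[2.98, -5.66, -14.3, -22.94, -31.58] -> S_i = 2.98 + -8.64*i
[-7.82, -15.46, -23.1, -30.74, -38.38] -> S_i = -7.82 + -7.64*i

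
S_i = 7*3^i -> [7, 21, 63, 189, 567]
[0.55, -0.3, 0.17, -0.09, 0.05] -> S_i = 0.55*(-0.55)^i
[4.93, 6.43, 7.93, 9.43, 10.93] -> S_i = 4.93 + 1.50*i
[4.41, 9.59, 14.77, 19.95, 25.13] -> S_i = 4.41 + 5.18*i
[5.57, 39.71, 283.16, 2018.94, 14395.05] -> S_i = 5.57*7.13^i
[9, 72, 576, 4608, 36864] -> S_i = 9*8^i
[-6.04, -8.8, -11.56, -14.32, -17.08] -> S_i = -6.04 + -2.76*i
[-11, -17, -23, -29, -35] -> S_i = -11 + -6*i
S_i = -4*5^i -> [-4, -20, -100, -500, -2500]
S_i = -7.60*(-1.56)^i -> [-7.6, 11.86, -18.5, 28.85, -45.01]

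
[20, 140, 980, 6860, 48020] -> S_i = 20*7^i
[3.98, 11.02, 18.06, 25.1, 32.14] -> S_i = 3.98 + 7.04*i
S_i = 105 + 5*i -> [105, 110, 115, 120, 125]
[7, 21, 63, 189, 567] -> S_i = 7*3^i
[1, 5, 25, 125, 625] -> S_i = 1*5^i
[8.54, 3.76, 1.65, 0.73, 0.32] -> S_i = 8.54*0.44^i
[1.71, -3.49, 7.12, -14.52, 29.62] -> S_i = 1.71*(-2.04)^i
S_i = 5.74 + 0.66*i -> [5.74, 6.4, 7.06, 7.72, 8.38]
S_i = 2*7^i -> [2, 14, 98, 686, 4802]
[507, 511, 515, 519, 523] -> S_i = 507 + 4*i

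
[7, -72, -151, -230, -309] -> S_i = 7 + -79*i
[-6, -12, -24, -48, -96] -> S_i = -6*2^i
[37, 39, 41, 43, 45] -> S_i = 37 + 2*i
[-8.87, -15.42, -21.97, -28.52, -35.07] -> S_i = -8.87 + -6.55*i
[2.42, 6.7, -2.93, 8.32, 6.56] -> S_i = Random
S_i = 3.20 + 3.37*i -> [3.2, 6.57, 9.94, 13.31, 16.68]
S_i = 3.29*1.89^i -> [3.29, 6.22, 11.75, 22.21, 41.98]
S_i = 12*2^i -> [12, 24, 48, 96, 192]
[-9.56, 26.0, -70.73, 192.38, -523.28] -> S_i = -9.56*(-2.72)^i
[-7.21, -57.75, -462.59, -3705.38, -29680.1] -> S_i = -7.21*8.01^i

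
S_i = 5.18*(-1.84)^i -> [5.18, -9.53, 17.54, -32.27, 59.37]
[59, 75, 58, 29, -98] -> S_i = Random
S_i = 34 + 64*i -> [34, 98, 162, 226, 290]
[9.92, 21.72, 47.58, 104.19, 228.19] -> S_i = 9.92*2.19^i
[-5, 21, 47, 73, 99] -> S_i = -5 + 26*i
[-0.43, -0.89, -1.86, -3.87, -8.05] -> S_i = -0.43*2.08^i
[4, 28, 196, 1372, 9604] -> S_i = 4*7^i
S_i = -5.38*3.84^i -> [-5.38, -20.66, -79.33, -304.63, -1169.79]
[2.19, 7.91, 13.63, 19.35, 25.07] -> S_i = 2.19 + 5.72*i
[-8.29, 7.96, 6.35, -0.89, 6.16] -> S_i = Random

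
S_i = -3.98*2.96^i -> [-3.98, -11.78, -34.87, -103.22, -305.53]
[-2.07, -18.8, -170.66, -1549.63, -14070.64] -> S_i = -2.07*9.08^i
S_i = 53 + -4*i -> [53, 49, 45, 41, 37]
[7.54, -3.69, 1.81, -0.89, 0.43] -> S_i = 7.54*(-0.49)^i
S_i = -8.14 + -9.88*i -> [-8.14, -18.02, -27.9, -37.78, -47.66]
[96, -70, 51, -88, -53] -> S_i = Random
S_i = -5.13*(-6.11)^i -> [-5.13, 31.34, -191.51, 1170.15, -7149.61]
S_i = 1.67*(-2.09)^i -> [1.67, -3.49, 7.29, -15.25, 31.86]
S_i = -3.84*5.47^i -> [-3.84, -21.0, -114.9, -628.48, -3437.8]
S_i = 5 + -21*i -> [5, -16, -37, -58, -79]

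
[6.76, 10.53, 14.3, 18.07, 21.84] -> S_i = 6.76 + 3.77*i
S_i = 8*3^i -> [8, 24, 72, 216, 648]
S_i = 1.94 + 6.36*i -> [1.94, 8.3, 14.66, 21.02, 27.38]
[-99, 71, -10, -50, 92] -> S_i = Random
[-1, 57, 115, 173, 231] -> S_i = -1 + 58*i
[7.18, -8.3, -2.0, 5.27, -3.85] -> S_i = Random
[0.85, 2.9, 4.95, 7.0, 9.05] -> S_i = 0.85 + 2.05*i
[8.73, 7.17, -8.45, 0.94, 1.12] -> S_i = Random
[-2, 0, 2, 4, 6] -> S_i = -2 + 2*i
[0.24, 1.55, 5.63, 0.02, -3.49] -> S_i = Random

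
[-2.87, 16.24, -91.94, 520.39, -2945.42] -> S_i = -2.87*(-5.66)^i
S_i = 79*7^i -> [79, 553, 3871, 27097, 189679]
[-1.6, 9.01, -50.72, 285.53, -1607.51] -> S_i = -1.60*(-5.63)^i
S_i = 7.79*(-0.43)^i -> [7.79, -3.35, 1.44, -0.62, 0.27]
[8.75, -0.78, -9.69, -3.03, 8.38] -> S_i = Random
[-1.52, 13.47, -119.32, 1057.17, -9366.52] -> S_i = -1.52*(-8.86)^i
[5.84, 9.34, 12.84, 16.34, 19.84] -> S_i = 5.84 + 3.50*i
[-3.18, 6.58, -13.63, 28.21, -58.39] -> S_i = -3.18*(-2.07)^i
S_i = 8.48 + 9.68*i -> [8.48, 18.16, 27.84, 37.52, 47.2]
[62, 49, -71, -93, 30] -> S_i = Random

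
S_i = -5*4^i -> [-5, -20, -80, -320, -1280]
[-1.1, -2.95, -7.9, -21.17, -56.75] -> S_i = -1.10*2.68^i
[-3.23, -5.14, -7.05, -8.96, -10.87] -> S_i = -3.23 + -1.91*i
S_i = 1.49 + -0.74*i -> [1.49, 0.75, 0.01, -0.73, -1.47]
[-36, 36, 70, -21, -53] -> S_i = Random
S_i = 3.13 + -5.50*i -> [3.13, -2.37, -7.87, -13.37, -18.87]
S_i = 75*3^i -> [75, 225, 675, 2025, 6075]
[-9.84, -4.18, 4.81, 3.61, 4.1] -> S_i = Random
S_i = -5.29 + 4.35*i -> [-5.29, -0.94, 3.41, 7.76, 12.11]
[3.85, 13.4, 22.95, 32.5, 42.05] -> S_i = 3.85 + 9.55*i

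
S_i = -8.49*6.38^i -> [-8.49, -54.17, -345.58, -2204.8, -14066.64]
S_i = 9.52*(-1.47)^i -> [9.52, -13.99, 20.57, -30.24, 44.45]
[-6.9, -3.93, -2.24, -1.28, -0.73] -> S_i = -6.90*0.57^i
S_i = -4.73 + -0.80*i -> [-4.73, -5.53, -6.33, -7.13, -7.93]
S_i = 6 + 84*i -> [6, 90, 174, 258, 342]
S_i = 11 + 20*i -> [11, 31, 51, 71, 91]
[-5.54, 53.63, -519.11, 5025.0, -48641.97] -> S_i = -5.54*(-9.68)^i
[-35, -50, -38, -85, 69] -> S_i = Random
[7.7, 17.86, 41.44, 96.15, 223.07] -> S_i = 7.70*2.32^i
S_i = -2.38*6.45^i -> [-2.38, -15.35, -99.01, -638.64, -4119.23]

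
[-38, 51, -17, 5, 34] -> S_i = Random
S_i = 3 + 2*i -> [3, 5, 7, 9, 11]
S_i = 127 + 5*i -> [127, 132, 137, 142, 147]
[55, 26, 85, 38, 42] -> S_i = Random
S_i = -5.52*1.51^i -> [-5.52, -8.34, -12.59, -19.01, -28.7]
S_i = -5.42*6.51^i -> [-5.42, -35.28, -229.7, -1495.35, -9734.71]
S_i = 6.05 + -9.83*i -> [6.05, -3.78, -13.61, -23.44, -33.27]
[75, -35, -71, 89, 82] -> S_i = Random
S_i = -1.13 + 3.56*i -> [-1.13, 2.43, 5.99, 9.55, 13.11]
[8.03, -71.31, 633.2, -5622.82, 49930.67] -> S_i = 8.03*(-8.88)^i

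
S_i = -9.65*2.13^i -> [-9.65, -20.55, -43.78, -93.25, -198.63]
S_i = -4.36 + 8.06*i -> [-4.36, 3.7, 11.76, 19.82, 27.88]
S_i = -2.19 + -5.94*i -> [-2.19, -8.13, -14.07, -20.01, -25.95]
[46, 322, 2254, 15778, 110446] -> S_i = 46*7^i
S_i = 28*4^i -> [28, 112, 448, 1792, 7168]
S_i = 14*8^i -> [14, 112, 896, 7168, 57344]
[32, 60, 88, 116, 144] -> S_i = 32 + 28*i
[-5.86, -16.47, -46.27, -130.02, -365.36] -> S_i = -5.86*2.81^i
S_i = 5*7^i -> [5, 35, 245, 1715, 12005]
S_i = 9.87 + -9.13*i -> [9.87, 0.74, -8.39, -17.52, -26.65]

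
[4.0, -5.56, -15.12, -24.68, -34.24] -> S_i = 4.00 + -9.56*i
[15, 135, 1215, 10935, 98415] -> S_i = 15*9^i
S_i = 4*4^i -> [4, 16, 64, 256, 1024]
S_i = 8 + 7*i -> [8, 15, 22, 29, 36]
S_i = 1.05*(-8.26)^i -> [1.05, -8.67, 71.64, -591.74, 4887.76]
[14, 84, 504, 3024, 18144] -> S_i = 14*6^i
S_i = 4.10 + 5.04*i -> [4.1, 9.14, 14.18, 19.22, 24.26]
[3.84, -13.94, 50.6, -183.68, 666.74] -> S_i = 3.84*(-3.63)^i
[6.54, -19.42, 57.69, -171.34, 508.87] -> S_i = 6.54*(-2.97)^i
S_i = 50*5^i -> [50, 250, 1250, 6250, 31250]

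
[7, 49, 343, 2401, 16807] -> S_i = 7*7^i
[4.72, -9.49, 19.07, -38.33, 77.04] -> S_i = 4.72*(-2.01)^i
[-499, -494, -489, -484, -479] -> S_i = -499 + 5*i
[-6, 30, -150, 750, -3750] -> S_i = -6*-5^i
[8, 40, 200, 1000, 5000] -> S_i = 8*5^i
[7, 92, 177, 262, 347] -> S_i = 7 + 85*i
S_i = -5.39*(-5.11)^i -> [-5.39, 27.54, -140.74, 719.2, -3675.13]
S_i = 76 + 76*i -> [76, 152, 228, 304, 380]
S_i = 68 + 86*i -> [68, 154, 240, 326, 412]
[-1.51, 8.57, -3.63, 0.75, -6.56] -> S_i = Random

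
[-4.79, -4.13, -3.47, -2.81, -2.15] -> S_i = -4.79 + 0.66*i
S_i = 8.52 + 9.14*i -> [8.52, 17.66, 26.8, 35.94, 45.08]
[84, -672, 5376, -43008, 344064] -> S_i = 84*-8^i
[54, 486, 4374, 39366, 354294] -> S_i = 54*9^i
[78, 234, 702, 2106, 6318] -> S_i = 78*3^i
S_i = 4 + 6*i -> [4, 10, 16, 22, 28]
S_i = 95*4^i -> [95, 380, 1520, 6080, 24320]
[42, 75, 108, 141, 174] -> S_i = 42 + 33*i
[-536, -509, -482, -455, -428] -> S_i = -536 + 27*i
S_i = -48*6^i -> [-48, -288, -1728, -10368, -62208]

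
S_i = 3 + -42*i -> [3, -39, -81, -123, -165]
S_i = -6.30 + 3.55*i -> [-6.3, -2.75, 0.8, 4.35, 7.9]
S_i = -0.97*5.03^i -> [-0.97, -4.88, -24.54, -123.45, -620.93]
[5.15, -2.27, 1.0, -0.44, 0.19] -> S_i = 5.15*(-0.44)^i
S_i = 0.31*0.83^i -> [0.31, 0.26, 0.21, 0.18, 0.15]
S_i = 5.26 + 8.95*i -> [5.26, 14.21, 23.16, 32.11, 41.06]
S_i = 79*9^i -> [79, 711, 6399, 57591, 518319]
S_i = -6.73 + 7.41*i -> [-6.73, 0.68, 8.09, 15.5, 22.91]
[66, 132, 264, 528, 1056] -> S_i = 66*2^i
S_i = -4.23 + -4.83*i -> [-4.23, -9.06, -13.89, -18.72, -23.55]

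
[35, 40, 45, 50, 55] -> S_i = 35 + 5*i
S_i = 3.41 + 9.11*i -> [3.41, 12.52, 21.63, 30.74, 39.85]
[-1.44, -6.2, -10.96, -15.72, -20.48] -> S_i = -1.44 + -4.76*i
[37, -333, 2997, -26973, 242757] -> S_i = 37*-9^i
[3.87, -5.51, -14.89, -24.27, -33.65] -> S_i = 3.87 + -9.38*i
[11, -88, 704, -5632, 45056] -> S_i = 11*-8^i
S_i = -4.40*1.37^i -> [-4.4, -6.03, -8.26, -11.31, -15.5]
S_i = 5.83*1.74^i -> [5.83, 10.14, 17.65, 30.71, 53.44]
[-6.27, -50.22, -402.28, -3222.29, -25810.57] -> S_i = -6.27*8.01^i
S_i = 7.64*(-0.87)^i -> [7.64, -6.65, 5.78, -5.03, 4.38]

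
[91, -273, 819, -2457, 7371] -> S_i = 91*-3^i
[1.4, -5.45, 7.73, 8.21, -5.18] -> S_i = Random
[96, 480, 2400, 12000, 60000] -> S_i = 96*5^i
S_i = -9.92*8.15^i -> [-9.92, -80.85, -658.91, -5370.13, -43766.53]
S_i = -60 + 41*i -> [-60, -19, 22, 63, 104]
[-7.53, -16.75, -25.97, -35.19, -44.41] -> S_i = -7.53 + -9.22*i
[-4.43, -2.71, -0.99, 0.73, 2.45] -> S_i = -4.43 + 1.72*i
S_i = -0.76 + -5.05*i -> [-0.76, -5.81, -10.86, -15.91, -20.96]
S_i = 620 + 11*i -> [620, 631, 642, 653, 664]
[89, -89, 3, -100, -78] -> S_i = Random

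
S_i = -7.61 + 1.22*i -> [-7.61, -6.39, -5.17, -3.95, -2.73]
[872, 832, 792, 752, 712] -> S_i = 872 + -40*i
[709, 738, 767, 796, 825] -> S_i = 709 + 29*i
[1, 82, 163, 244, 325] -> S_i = 1 + 81*i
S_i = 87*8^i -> [87, 696, 5568, 44544, 356352]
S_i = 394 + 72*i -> [394, 466, 538, 610, 682]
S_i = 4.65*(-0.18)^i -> [4.65, -0.84, 0.15, -0.03, 0.0]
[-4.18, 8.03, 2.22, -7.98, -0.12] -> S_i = Random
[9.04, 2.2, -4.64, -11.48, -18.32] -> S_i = 9.04 + -6.84*i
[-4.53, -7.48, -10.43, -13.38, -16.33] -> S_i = -4.53 + -2.95*i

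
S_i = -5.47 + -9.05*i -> [-5.47, -14.52, -23.57, -32.62, -41.67]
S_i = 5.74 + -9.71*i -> [5.74, -3.97, -13.68, -23.39, -33.1]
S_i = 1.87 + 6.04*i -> [1.87, 7.91, 13.95, 19.99, 26.03]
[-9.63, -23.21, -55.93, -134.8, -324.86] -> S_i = -9.63*2.41^i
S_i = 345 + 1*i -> [345, 346, 347, 348, 349]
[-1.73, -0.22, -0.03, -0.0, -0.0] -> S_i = -1.73*0.13^i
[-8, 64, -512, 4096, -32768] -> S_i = -8*-8^i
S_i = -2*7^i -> [-2, -14, -98, -686, -4802]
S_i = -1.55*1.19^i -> [-1.55, -1.84, -2.19, -2.61, -3.11]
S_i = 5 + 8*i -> [5, 13, 21, 29, 37]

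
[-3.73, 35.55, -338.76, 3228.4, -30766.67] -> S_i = -3.73*(-9.53)^i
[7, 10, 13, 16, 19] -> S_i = 7 + 3*i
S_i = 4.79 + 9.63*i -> [4.79, 14.42, 24.05, 33.68, 43.31]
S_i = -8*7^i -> [-8, -56, -392, -2744, -19208]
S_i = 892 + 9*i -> [892, 901, 910, 919, 928]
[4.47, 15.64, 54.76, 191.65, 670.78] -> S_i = 4.47*3.50^i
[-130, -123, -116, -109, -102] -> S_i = -130 + 7*i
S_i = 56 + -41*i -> [56, 15, -26, -67, -108]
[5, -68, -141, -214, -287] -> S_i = 5 + -73*i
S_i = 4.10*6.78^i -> [4.1, 27.8, 188.47, 1277.83, 8663.68]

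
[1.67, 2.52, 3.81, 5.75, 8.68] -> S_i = 1.67*1.51^i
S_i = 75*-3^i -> [75, -225, 675, -2025, 6075]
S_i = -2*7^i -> [-2, -14, -98, -686, -4802]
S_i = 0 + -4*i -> [0, -4, -8, -12, -16]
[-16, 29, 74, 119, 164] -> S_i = -16 + 45*i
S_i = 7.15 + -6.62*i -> [7.15, 0.53, -6.09, -12.71, -19.33]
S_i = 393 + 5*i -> [393, 398, 403, 408, 413]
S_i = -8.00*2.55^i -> [-8.0, -20.4, -52.02, -132.65, -338.26]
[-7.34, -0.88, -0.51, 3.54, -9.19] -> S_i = Random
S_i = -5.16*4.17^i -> [-5.16, -21.52, -89.73, -374.16, -1560.25]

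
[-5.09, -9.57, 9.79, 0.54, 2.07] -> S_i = Random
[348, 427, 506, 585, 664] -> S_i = 348 + 79*i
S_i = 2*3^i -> [2, 6, 18, 54, 162]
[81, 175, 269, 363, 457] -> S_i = 81 + 94*i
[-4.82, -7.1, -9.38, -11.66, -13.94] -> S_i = -4.82 + -2.28*i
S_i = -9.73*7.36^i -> [-9.73, -71.61, -527.07, -3879.24, -28551.18]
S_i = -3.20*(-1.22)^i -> [-3.2, 3.9, -4.76, 5.81, -7.09]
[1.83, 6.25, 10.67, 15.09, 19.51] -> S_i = 1.83 + 4.42*i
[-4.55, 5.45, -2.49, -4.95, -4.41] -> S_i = Random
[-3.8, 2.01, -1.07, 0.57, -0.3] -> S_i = -3.80*(-0.53)^i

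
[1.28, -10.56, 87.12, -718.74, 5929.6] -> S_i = 1.28*(-8.25)^i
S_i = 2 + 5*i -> [2, 7, 12, 17, 22]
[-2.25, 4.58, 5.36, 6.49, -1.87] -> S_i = Random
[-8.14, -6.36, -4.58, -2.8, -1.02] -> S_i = -8.14 + 1.78*i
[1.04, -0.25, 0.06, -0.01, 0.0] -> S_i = 1.04*(-0.24)^i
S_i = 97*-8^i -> [97, -776, 6208, -49664, 397312]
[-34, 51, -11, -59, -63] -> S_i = Random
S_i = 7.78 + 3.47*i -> [7.78, 11.25, 14.72, 18.19, 21.66]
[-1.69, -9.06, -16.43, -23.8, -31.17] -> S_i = -1.69 + -7.37*i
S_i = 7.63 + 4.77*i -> [7.63, 12.4, 17.17, 21.94, 26.71]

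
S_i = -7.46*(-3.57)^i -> [-7.46, 26.63, -95.08, 339.42, -1211.75]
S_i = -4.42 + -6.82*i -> [-4.42, -11.24, -18.06, -24.88, -31.7]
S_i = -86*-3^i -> [-86, 258, -774, 2322, -6966]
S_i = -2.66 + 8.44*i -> [-2.66, 5.78, 14.22, 22.66, 31.1]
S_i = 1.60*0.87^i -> [1.6, 1.39, 1.21, 1.05, 0.92]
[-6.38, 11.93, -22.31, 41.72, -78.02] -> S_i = -6.38*(-1.87)^i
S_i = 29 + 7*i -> [29, 36, 43, 50, 57]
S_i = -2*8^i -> [-2, -16, -128, -1024, -8192]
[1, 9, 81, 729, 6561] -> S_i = 1*9^i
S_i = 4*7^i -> [4, 28, 196, 1372, 9604]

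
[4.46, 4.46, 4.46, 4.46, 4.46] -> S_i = 4.46 + -0.00*i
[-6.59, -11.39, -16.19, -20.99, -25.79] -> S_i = -6.59 + -4.80*i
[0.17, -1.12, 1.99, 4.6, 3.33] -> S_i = Random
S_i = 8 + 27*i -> [8, 35, 62, 89, 116]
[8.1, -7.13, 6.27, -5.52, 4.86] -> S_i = 8.10*(-0.88)^i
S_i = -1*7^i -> [-1, -7, -49, -343, -2401]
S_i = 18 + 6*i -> [18, 24, 30, 36, 42]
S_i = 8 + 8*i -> [8, 16, 24, 32, 40]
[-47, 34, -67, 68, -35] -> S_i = Random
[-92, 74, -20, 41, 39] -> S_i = Random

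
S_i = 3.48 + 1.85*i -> [3.48, 5.33, 7.18, 9.03, 10.88]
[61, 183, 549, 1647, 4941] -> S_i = 61*3^i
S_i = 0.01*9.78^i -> [0.01, 0.1, 0.96, 9.35, 91.49]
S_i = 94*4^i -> [94, 376, 1504, 6016, 24064]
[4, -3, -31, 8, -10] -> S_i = Random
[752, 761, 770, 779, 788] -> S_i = 752 + 9*i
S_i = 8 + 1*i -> [8, 9, 10, 11, 12]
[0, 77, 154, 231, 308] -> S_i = 0 + 77*i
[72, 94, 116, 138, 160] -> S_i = 72 + 22*i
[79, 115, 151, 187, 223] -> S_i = 79 + 36*i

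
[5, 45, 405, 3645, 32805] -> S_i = 5*9^i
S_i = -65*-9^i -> [-65, 585, -5265, 47385, -426465]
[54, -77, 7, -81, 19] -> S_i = Random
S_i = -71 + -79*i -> [-71, -150, -229, -308, -387]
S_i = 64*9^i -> [64, 576, 5184, 46656, 419904]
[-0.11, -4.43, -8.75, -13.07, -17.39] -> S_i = -0.11 + -4.32*i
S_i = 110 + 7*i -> [110, 117, 124, 131, 138]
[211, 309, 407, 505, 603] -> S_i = 211 + 98*i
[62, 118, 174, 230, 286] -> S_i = 62 + 56*i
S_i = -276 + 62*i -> [-276, -214, -152, -90, -28]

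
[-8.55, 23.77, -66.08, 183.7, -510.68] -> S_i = -8.55*(-2.78)^i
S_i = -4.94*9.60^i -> [-4.94, -47.42, -455.27, -4370.6, -41957.72]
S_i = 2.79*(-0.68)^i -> [2.79, -1.9, 1.29, -0.88, 0.6]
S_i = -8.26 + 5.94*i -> [-8.26, -2.32, 3.62, 9.56, 15.5]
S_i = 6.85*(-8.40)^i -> [6.85, -57.54, 483.34, -4060.02, 34104.19]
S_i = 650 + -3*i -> [650, 647, 644, 641, 638]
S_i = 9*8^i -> [9, 72, 576, 4608, 36864]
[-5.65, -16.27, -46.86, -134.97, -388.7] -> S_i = -5.65*2.88^i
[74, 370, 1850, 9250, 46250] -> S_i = 74*5^i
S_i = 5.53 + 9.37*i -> [5.53, 14.9, 24.27, 33.64, 43.01]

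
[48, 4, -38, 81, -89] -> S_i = Random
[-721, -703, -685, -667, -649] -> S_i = -721 + 18*i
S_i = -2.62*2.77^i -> [-2.62, -7.26, -20.1, -55.69, -154.25]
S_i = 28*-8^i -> [28, -224, 1792, -14336, 114688]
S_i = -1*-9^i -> [-1, 9, -81, 729, -6561]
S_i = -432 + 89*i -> [-432, -343, -254, -165, -76]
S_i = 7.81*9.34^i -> [7.81, 72.95, 681.31, 6363.44, 59434.49]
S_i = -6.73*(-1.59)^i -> [-6.73, 10.7, -17.01, 27.05, -43.01]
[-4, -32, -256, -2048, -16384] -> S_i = -4*8^i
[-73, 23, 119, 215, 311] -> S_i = -73 + 96*i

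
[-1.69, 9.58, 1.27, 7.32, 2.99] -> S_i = Random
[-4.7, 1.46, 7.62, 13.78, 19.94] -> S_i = -4.70 + 6.16*i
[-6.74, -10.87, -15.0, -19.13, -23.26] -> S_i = -6.74 + -4.13*i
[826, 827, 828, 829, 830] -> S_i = 826 + 1*i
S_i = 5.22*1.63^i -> [5.22, 8.51, 13.87, 22.61, 36.85]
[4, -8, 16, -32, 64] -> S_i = 4*-2^i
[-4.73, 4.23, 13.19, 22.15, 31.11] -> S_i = -4.73 + 8.96*i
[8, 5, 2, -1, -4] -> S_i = 8 + -3*i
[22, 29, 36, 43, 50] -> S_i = 22 + 7*i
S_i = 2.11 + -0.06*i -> [2.11, 2.05, 1.99, 1.93, 1.87]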